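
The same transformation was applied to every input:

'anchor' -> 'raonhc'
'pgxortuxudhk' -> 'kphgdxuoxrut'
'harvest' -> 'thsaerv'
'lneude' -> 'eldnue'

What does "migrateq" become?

Looking at the pairs, the operation is to reverse the string, then take characters alternately from the front and the back (1st, last, 2nd, 2nd-last, ...).
On "migrateq": the first step gives "qetargim", and the second then gives "qmeitgar".
(Check on "pgxortuxudhk": → "khduxutroxgp" → "kphgdxuoxrut" ✓)

qmeitgar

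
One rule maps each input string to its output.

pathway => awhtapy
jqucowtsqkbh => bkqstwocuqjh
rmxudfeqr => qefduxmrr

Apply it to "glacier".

eicalgr

In each case the input is transformed by: reverse the string, then move the first character to the end.
"glacier" → "reicalg" → "eicalgr".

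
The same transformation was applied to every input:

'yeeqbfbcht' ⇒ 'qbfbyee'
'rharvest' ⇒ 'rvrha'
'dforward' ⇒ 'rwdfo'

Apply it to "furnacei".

nafur

What's happening: delete the last 3 characters, then move the first 3 characters to the end (rotate left by 3).
Starting from "furnacei": after the first operation, "furna"; after the second, "nafur".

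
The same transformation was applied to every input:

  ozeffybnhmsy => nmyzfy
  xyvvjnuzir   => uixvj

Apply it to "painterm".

eman

Each output is the input with this applied: swap the front and back halves of the string, then keep every other character starting from the second (positions 2nd, 4th, 6th, ...).
"painterm" → "termpain" → "eman".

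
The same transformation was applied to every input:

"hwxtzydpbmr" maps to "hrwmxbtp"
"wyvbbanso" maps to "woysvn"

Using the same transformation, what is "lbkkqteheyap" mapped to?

The pattern: take characters alternately from the front and the back (1st, last, 2nd, 2nd-last, ...), then delete the last 3 characters.
On "lbkkqteheyap": the first step gives "lpbakykeqhte", and the second then gives "lpbakykeq".

lpbakykeq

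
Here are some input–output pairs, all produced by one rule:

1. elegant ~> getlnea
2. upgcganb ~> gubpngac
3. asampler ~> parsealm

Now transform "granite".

Looking at the pairs, the operation is to take characters alternately from the front and the back (1st, last, 2nd, 2nd-last, ...), then move the last character to the front.
Doing the same to "granite": "ngertai".

ngertai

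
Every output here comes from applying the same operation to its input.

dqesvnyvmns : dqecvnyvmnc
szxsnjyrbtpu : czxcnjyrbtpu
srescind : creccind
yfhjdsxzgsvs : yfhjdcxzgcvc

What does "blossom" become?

The rule is to replace every "s" with "c".
Doing the same to "blossom": "bloccom".

bloccom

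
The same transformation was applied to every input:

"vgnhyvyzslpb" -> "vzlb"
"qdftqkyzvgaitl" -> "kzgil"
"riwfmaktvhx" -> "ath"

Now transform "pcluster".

The rule is to keep every other character starting from the second (positions 2nd, 4th, 6th, ...), then delete the first 2 characters.
Starting from "pcluster": after the first operation, "cutr"; after the second, "tr".

tr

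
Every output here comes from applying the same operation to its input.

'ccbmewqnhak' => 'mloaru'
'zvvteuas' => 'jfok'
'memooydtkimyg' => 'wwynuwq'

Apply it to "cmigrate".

The rule is to shift every letter 10 places forward in the alphabet (wrapping around), then keep every other character starting from the first (positions 1st, 3rd, 5th, ...).
Starting from "cmigrate": after the first operation, "mwsqbkdo"; after the second, "msbd".

msbd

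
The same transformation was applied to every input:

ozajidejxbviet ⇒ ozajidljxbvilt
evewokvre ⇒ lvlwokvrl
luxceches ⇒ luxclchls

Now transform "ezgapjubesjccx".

Rule — replace every "e" with "l".
On "ezgapjubesjccx" that produces "lzgapjublsjccx".

lzgapjublsjccx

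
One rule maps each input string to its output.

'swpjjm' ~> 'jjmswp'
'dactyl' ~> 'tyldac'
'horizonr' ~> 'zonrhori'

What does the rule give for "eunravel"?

Rule — swap the front and back halves of the string.
For "eunravel" the result is "aveleunr".

aveleunr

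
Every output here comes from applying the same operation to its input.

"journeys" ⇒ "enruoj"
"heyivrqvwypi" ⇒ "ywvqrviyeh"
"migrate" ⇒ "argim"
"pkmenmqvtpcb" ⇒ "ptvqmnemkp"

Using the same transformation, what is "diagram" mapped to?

The pattern: delete the last 2 characters, then reverse the string.
For "diagram", step one produces "diagr"; step two turns that into "rgaid".
(Check on "migrate": → "migra" → "argim" ✓)

rgaid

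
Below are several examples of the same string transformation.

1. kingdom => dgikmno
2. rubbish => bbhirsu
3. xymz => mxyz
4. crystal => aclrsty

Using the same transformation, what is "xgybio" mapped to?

Rule — sort the characters into alphabetical order.
So "xgybio" becomes "bgioxy".

bgioxy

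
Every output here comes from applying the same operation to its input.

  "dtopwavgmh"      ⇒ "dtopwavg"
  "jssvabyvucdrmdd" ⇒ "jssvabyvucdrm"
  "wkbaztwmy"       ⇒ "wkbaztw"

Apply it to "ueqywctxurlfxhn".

ueqywctxurlfx

Rule — delete the last 2 characters.
On "ueqywctxurlfxhn" that produces "ueqywctxurlfx".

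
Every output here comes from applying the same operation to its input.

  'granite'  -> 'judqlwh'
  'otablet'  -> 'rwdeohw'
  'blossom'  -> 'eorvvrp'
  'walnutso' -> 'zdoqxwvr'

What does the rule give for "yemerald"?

The pattern: shift every letter 3 places forward in the alphabet (wrapping around).
So "yemerald" becomes "bhphudog".

bhphudog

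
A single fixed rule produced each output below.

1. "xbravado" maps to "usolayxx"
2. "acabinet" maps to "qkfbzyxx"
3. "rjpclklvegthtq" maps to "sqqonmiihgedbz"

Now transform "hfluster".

rqpoiecb

The pattern: sort the characters into reverse alphabetical order, then shift every letter 3 places backward in the alphabet (wrapping around).
Applying that to "hfluster" gives "rqpoiecb".
(Check on "rjpclklvegthtq": → "vttrqpllkjhgec" → "sqqonmiihgedbz" ✓)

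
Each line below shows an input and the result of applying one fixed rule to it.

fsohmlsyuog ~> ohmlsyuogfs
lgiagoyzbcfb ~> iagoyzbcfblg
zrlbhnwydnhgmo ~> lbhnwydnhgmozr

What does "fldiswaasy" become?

diswaasyfl

Rule — move the first 2 characters to the end (rotate left by 2).
Applying that to "fldiswaasy" gives "diswaasyfl".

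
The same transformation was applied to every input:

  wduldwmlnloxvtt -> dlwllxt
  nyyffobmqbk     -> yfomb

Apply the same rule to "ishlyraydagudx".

slryaux

The transformation: keep every other character starting from the second (positions 2nd, 4th, 6th, ...).
For "ishlyraydagudx" the result is "slryaux".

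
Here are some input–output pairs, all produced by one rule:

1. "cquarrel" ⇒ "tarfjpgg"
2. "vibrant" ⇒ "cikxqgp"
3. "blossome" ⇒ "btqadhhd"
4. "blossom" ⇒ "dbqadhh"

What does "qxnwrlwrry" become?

What's happening: move the last 2 characters to the front (rotate right by 2), then shift every letter 11 places backward in the alphabet (wrapping around).
For "qxnwrlwrry", step one produces "ryqxnwrlwr"; step two turns that into "gnfmclgalg".

gnfmclgalg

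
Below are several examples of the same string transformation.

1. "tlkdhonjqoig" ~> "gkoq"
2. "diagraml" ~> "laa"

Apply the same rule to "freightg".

In each case the input is transformed by: move the last character to the front, then keep one character in every 3, starting at position 1 (positions 1st, 4th, 7th, ...).
Applying both steps to "freightg": "gfreight", then "geh".

geh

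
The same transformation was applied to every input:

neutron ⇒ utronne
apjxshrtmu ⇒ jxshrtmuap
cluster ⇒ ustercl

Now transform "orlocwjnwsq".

locwjnwsqor

Looking at the pairs, the operation is to move the first 2 characters to the end (rotate left by 2).
On "orlocwjnwsq" that produces "locwjnwsqor".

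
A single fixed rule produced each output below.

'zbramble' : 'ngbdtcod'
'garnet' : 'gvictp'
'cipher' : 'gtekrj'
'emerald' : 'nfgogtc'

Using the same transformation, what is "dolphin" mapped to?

kpfqnrj

Looking at the pairs, the operation is to move the last 2 characters to the front (rotate right by 2), then shift every letter 2 places forward in the alphabet (wrapping around).
"dolphin" → "indolph" → "kpfqnrj".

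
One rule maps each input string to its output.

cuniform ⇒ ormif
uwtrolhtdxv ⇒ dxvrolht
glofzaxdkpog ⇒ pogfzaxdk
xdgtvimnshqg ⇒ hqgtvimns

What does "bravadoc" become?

docva

Each output is the input with this applied: delete the first 3 characters, then move the last 3 characters to the front (rotate right by 3).
"bravadoc" → "vadoc" → "docva".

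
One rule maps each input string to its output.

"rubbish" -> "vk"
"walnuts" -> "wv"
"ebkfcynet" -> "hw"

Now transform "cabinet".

hw

In each case the input is transformed by: shift every letter 3 places forward in the alphabet (wrapping around), then keep only the last 2 characters.
For "cabinet", step one produces "fdelqhw"; step two turns that into "hw".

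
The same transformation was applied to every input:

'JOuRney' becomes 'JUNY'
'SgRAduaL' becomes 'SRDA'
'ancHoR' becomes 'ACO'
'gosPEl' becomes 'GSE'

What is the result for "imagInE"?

Each output is the input with this applied: keep every other character starting from the first (positions 1st, 3rd, 5th, ...), then convert every letter to uppercase.
For "imagInE", step one produces "iaIE"; step two turns that into "IAIE".

IAIE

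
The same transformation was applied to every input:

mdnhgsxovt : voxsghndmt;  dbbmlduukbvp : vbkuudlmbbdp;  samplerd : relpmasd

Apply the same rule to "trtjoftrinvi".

Each output is the input with this applied: move the last character to the front, then reverse the string.
Working it through for "trtjoftrinvi": intermediate "itrtjoftrinv", final "vnirtfojtrti".

vnirtfojtrti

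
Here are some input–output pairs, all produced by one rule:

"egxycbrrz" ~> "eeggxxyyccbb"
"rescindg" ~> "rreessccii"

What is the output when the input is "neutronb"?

nneeuuttrr

The transformation: delete the last 3 characters, then double every character.
On "neutronb": the first step gives "neutr", and the second then gives "nneeuuttrr".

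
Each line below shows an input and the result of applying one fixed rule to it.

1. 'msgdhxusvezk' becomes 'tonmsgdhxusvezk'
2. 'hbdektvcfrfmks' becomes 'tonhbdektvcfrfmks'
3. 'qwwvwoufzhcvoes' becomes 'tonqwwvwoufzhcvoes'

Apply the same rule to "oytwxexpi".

The transformation: prepend "ton".
Doing the same to "oytwxexpi": "tonoytwxexpi".

tonoytwxexpi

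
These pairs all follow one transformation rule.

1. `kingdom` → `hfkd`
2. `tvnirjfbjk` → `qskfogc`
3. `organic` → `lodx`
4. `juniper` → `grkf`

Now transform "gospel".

dlp

Each output is the input with this applied: delete the last 3 characters, then shift every letter 3 places backward in the alphabet (wrapping around).
"gospel" → "gos" → "dlp".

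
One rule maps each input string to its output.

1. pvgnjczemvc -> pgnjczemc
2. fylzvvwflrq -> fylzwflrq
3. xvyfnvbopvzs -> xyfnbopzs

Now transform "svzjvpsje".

szjpsje

What's happening: remove every "v".
On "svzjvpsje" that produces "szjpsje".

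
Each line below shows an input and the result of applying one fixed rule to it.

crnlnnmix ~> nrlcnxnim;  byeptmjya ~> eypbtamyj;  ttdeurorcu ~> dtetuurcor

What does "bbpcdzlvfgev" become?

pbcbdvzelgvf

The transformation: move the first 2 characters to the end (rotate left by 2), then take characters alternately from the front and the back (1st, last, 2nd, 2nd-last, ...).
On "bbpcdzlvfgev" that produces "pbcbdvzelgvf".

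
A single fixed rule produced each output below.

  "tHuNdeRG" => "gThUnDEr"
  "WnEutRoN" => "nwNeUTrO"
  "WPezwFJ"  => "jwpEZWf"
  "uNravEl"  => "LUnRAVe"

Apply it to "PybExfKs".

SpYBeXFk

Each output is the input with this applied: move the last character to the front, then flip the case of every letter.
For "PybExfKs", step one produces "sPybExfK"; step two turns that into "SpYBeXFk".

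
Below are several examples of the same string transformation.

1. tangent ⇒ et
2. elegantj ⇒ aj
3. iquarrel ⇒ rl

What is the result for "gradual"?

What's happening: move the first 2 characters to the end (rotate left by 2), then keep one character in every 3, starting at position 3 (positions 3rd, 6th, 9th, ...).
Starting from "gradual": after the first operation, "adualgr"; after the second, "ug".
(Check on "tangent": → "ngentta" → "et" ✓)

ug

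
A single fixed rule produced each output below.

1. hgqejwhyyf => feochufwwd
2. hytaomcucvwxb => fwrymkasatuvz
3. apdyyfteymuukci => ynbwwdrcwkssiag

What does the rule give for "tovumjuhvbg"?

rmtskhsftze

Rule — shift every letter 2 places backward in the alphabet (wrapping around).
On "tovumjuhvbg" that produces "rmtskhsftze".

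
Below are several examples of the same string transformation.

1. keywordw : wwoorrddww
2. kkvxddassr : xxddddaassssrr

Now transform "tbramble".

The transformation: delete the first 3 characters, then double every character.
"tbramble" → "amble" → "aammbbllee".
(Check on "kkvxddassr": → "xddassr" → "xxddddaassssrr" ✓)

aammbbllee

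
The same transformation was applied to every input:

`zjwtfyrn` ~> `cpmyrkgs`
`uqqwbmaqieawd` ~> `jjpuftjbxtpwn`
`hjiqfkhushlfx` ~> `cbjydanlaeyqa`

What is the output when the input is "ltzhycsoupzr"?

msarvlhniske

The transformation: move the first character to the end, then shift every letter 7 places backward in the alphabet (wrapping around).
Working it through for "ltzhycsoupzr": intermediate "tzhycsoupzrl", final "msarvlhniske".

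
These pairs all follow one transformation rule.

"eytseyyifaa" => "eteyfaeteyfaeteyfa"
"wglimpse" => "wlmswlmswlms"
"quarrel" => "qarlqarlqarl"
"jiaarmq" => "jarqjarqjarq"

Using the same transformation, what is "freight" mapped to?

fegtfegtfegt

Each output is the input with this applied: keep every other character starting from the first (positions 1st, 3rd, 5th, ...), then write the whole string 3 times in a row.
On "freight": the first step gives "fegt", and the second then gives "fegtfegtfegt".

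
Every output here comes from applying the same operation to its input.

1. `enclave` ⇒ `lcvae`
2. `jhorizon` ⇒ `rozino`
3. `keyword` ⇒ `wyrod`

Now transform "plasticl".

What's happening: swap each adjacent pair of characters (1↔2, 3↔4, ...), then delete the first 2 characters.
On "plasticl": the first step gives "lpsaitlc", and the second then gives "saitlc".
(Check on "enclave": → "nelcvae" → "lcvae" ✓)

saitlc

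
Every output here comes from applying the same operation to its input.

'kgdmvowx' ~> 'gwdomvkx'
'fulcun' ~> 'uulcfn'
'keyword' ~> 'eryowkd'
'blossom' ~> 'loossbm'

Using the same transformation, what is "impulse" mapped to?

Rule — take characters alternately from the front and the back (1st, last, 2nd, 2nd-last, ...), then move the first 2 characters to the end (rotate left by 2).
On "impulse": the first step gives "iemsplu", and the second then gives "mspluie".

mspluie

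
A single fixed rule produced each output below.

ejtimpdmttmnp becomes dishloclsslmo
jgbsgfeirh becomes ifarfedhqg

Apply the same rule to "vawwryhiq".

Looking at the pairs, the operation is to shift every letter 1 place backward in the alphabet (wrapping around).
Doing the same to "vawwryhiq": "uzvvqxghp".

uzvvqxghp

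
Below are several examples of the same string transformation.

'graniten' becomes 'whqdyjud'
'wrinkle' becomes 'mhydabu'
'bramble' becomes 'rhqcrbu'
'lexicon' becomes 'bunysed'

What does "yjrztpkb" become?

The transformation: shift every letter 10 places backward in the alphabet (wrapping around).
So "yjrztpkb" becomes "ozhpjfar".

ozhpjfar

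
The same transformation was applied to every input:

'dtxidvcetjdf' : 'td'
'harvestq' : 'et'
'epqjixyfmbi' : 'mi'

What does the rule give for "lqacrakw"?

In each case the input is transformed by: keep every other character starting from the first (positions 1st, 3rd, 5th, ...), then keep only the last 2 characters.
On "lqacrakw": the first step gives "lark", and the second then gives "rk".

rk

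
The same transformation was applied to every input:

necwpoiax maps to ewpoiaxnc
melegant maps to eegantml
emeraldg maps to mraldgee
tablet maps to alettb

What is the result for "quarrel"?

Looking at the pairs, the operation is to move the first 2 characters to the end (rotate left by 2), then swap the first and last characters.
On "quarrel" that produces "urrelqa".

urrelqa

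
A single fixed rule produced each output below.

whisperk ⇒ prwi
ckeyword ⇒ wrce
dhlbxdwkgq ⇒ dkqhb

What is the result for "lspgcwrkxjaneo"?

Each output is the input with this applied: swap the front and back halves of the string, then keep every other character starting from the first (positions 1st, 3rd, 5th, ...).
"lspgcwrkxjaneo" → "kxjaneolspgcwr" → "kjnosgw".

kjnosgw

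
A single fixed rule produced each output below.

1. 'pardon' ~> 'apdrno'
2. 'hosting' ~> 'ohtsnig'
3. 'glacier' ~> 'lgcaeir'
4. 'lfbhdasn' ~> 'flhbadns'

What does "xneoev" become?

nxoeve

The transformation: swap each adjacent pair of characters (1↔2, 3↔4, ...).
Doing the same to "xneoev": "nxoeve".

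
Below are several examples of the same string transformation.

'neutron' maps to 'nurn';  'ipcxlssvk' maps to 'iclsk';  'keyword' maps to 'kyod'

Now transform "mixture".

The rule is to keep every other character starting from the first (positions 1st, 3rd, 5th, ...).
For "mixture" the result is "mxue".

mxue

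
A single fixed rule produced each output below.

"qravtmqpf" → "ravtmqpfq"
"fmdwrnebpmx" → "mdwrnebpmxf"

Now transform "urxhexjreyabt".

What's happening: move the first character to the end.
On "urxhexjreyabt" that produces "rxhexjreyabtu".

rxhexjreyabtu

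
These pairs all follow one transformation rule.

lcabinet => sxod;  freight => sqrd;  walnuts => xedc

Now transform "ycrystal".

cdkv

The rule is to shift every letter 10 places forward in the alphabet (wrapping around), then keep only the last 4 characters.
Working it through for "ycrystal": intermediate "imbicdkv", final "cdkv".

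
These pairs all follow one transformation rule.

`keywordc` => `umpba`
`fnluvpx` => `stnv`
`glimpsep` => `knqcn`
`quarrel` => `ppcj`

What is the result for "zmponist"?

mlgqr

Each output is the input with this applied: delete the first 3 characters, then shift every letter 2 places backward in the alphabet (wrapping around).
On "zmponist": the first step gives "onist", and the second then gives "mlgqr".
(Check on "glimpsep": → "mpsep" → "knqcn" ✓)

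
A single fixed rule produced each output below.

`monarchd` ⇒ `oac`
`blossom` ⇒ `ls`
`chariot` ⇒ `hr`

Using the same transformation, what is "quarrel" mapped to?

Rule — keep every other character starting from the second (positions 2nd, 4th, 6th, ...), then delete the last character.
Working it through for "quarrel": intermediate "ure", final "ur".

ur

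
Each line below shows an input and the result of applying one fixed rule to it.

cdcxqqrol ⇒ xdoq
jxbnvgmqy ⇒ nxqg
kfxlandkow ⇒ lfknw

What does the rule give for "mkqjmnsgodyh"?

jkgnhd

What's happening: keep every other character starting from the second (positions 2nd, 4th, 6th, ...), then swap each adjacent pair of characters (1↔2, 3↔4, ...).
On "mkqjmnsgodyh": the first step gives "kjngdh", and the second then gives "jkgnhd".
(Check on "kfxlandkow": → "flnkw" → "lfknw" ✓)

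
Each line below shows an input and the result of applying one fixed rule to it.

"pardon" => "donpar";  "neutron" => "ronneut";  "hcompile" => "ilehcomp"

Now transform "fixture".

The pattern: move the last 3 characters to the front (rotate right by 3).
"fixture" → "urefixt".

urefixt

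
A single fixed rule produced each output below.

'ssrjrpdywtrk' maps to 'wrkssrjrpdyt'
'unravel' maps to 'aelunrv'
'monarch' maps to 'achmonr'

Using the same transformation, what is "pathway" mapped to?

Each output is the input with this applied: move the last 3 characters to the front (rotate right by 3), then swap the first and last characters.
Doing the same to "pathway": "haypatw".

haypatw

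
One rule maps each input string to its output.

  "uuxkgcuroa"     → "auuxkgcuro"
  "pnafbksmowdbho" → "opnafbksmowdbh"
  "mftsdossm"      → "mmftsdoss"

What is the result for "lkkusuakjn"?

nlkkusuakj

The rule is to move the last character to the front.
On "lkkusuakjn" that produces "nlkkusuakj".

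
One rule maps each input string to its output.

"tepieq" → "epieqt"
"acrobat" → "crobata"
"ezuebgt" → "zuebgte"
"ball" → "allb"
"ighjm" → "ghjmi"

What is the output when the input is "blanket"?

The transformation: move the first character to the end.
"blanket" → "lanketb".

lanketb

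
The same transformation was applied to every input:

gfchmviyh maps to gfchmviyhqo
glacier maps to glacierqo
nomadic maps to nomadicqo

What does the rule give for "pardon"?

pardonqo

Each output is the input with this applied: append "qo".
Doing the same to "pardon": "pardonqo".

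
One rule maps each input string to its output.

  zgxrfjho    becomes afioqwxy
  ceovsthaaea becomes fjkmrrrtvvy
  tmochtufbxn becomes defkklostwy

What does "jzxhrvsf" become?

aijmoqwy

The pattern: shift every letter 9 places backward in the alphabet (wrapping around), then sort the characters into alphabetical order.
Starting from "jzxhrvsf": after the first operation, "aqoyimjw"; after the second, "aijmoqwy".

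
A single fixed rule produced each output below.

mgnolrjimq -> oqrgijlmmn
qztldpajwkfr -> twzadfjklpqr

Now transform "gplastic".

pstacgil

Looking at the pairs, the operation is to sort the characters into alphabetical order, then move the last 3 characters to the front (rotate right by 3).
On "gplastic" that produces "pstacgil".
(Check on "mgnolrjimq": → "gijlmmnoqr" → "oqrgijlmmn" ✓)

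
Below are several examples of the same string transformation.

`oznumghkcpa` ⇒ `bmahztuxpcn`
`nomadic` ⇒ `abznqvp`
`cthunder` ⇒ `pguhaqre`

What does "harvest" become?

uneirfg

What's happening: shift every letter 13 places forward in the alphabet (wrapping around) — i.e. ROT13.
Doing the same to "harvest": "uneirfg".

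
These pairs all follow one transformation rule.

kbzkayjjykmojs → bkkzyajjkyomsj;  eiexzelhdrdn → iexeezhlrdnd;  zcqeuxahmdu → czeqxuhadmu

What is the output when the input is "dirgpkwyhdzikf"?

Each output is the input with this applied: swap each adjacent pair of characters (1↔2, 3↔4, ...).
So "dirgpkwyhdzikf" becomes "idgrkpywdhizfk".

idgrkpywdhizfk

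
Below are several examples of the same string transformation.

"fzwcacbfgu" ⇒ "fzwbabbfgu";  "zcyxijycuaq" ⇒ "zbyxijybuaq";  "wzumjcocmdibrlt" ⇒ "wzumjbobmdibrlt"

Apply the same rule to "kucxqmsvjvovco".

Looking at the pairs, the operation is to replace every "c" with "b".
For "kucxqmsvjvovco" the result is "kubxqmsvjvovbo".

kubxqmsvjvovbo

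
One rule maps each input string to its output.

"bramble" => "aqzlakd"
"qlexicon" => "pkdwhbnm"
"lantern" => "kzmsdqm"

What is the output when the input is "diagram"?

chzfqzl

The transformation: shift every letter 1 place backward in the alphabet (wrapping around).
"diagram" → "chzfqzl".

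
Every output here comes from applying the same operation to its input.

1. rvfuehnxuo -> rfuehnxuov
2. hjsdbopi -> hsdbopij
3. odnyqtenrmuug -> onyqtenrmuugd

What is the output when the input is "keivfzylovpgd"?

kivfzylovpgde

The pattern: move the first character to the end, then swap the first and last characters.
On "keivfzylovpgd": the first step gives "eivfzylovpgdk", and the second then gives "kivfzylovpgde".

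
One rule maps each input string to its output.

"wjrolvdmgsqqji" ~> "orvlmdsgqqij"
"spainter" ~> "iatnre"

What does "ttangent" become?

naegtn

The pattern: delete the first 2 characters, then swap each adjacent pair of characters (1↔2, 3↔4, ...).
Applying both steps to "ttangent": "angent", then "naegtn".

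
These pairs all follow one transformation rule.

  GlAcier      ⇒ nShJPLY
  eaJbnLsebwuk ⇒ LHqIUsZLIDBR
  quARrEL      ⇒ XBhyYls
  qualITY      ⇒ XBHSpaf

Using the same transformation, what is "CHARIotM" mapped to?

What's happening: flip the case of every letter, then shift every letter 7 places forward in the alphabet (wrapping around).
Applying both steps to "CHARIotM": "chariOTm", then "johypVAt".

johypVAt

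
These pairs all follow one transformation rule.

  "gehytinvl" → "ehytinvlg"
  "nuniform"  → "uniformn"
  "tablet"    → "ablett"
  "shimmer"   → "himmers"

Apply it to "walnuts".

alnutsw

Each output is the input with this applied: move the first character to the end.
Applying that to "walnuts" gives "alnutsw".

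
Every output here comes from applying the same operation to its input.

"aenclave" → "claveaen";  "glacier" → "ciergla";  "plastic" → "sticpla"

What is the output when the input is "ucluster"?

usterucl

Each output is the input with this applied: move the first 3 characters to the end (rotate left by 3).
So "ucluster" becomes "usterucl".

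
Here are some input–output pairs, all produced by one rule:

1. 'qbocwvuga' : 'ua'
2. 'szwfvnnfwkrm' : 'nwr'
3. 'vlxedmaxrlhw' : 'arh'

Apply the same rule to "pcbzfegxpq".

Rule — keep every other character starting from the first (positions 1st, 3rd, 5th, ...), then delete the first 3 characters.
Working it through for "pcbzfegxpq": intermediate "pbfgp", final "gp".

gp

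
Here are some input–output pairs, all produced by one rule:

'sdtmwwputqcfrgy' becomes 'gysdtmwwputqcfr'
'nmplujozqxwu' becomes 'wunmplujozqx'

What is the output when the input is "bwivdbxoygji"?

Each output is the input with this applied: move the last 2 characters to the front (rotate right by 2).
Applying that to "bwivdbxoygji" gives "jibwivdbxoyg".

jibwivdbxoyg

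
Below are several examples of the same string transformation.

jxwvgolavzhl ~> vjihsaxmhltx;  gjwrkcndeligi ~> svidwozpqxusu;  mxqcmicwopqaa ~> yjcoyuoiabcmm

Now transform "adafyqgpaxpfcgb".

Looking at the pairs, the operation is to shift every letter 12 places forward in the alphabet (wrapping around).
"adafyqgpaxpfcgb" → "mpmrkcsbmjbrosn".

mpmrkcsbmjbrosn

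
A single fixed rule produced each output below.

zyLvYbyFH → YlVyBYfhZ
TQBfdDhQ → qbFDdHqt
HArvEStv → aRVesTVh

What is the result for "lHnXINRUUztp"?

The rule is to flip the case of every letter, then move the first character to the end.
So "lHnXINRUUztp" becomes "hNxinruuZTPL".

hNxinruuZTPL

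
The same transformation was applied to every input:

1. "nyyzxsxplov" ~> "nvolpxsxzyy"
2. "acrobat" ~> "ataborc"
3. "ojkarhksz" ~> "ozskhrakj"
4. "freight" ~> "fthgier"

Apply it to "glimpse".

gespmil

Rule — reverse the string, then move the last character to the front.
On "glimpse": the first step gives "espmilg", and the second then gives "gespmil".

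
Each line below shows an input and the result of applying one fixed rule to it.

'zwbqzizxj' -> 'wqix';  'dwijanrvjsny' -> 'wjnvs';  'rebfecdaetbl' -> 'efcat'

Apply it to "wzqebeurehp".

Looking at the pairs, the operation is to delete the last character, then keep every other character starting from the second (positions 2nd, 4th, 6th, ...).
On "wzqebeurehp": the first step gives "wzqebeureh", and the second then gives "zeerh".

zeerh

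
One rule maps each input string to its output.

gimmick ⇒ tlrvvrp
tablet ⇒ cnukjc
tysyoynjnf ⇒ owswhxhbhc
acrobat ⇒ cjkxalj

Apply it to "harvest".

In each case the input is transformed by: shift every letter 9 places forward in the alphabet (wrapping around), then reverse the string.
Working it through for "harvest": intermediate "qjaenbc", final "cbneajq".

cbneajq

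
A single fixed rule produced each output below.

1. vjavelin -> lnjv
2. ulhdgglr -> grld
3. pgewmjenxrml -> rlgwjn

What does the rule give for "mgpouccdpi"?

digoc

In each case the input is transformed by: keep every other character starting from the second (positions 2nd, 4th, 6th, ...), then move the last 2 characters to the front (rotate right by 2).
On "mgpouccdpi": the first step gives "gocdi", and the second then gives "digoc".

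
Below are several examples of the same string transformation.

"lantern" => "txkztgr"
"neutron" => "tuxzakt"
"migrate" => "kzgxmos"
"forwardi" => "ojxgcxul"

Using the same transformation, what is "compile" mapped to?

krovsui

Rule — shift every letter 6 places forward in the alphabet (wrapping around), then reverse the string.
Applying both steps to "compile": "iusvork", then "krovsui".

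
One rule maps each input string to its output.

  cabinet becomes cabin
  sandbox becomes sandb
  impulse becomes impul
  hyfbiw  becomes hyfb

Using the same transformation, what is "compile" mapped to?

Looking at the pairs, the operation is to delete the last 2 characters.
Applying that to "compile" gives "compi".

compi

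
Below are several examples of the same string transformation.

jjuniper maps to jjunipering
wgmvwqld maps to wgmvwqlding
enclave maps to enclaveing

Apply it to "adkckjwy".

Rule — append "ing".
For "adkckjwy" the result is "adkckjwying".

adkckjwying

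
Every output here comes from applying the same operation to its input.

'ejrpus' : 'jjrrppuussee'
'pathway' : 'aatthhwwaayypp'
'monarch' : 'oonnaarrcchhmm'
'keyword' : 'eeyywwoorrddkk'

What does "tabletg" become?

aabblleettggtt

The transformation: double every character, then move the first 2 characters to the end (rotate left by 2).
"tabletg" → "ttaabblleettgg" → "aabblleettggtt".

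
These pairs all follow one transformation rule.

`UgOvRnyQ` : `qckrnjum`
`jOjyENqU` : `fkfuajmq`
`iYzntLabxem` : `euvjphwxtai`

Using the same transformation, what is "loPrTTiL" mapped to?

The rule is to shift every letter 4 places backward in the alphabet (wrapping around), then convert every letter to lowercase.
Doing the same to "loPrTTiL": "hklnppeh".
(Check on "iYzntLabxem": → "eUvjpHwxtai" → "euvjphwxtai" ✓)

hklnppeh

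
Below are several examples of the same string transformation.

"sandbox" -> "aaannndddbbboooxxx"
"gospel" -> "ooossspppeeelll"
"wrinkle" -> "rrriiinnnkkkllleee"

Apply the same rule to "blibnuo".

llliiibbbnnnuuuooo

The transformation: repeat every character 3 times, then delete the first 3 characters.
"blibnuo" → "bbbllliiibbbnnnuuuooo" → "llliiibbbnnnuuuooo".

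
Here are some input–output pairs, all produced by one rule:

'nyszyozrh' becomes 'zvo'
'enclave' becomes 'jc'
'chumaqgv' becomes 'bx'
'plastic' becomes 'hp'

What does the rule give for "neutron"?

bv

Looking at the pairs, the operation is to keep one character in every 3, starting at position 3 (positions 3rd, 6th, 9th, ...), then shift every letter 7 places forward in the alphabet (wrapping around).
"neutron" → "bv".
(Check on "enclave": → "cv" → "jc" ✓)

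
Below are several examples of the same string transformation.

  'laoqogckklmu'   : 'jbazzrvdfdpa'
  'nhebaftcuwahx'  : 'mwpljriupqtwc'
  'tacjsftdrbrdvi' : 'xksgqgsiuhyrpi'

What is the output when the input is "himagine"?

Looking at the pairs, the operation is to reverse the string, then shift every letter 11 places backward in the alphabet (wrapping around).
Applying both steps to "himagine": "enigamih", then "tcxvpbxw".

tcxvpbxw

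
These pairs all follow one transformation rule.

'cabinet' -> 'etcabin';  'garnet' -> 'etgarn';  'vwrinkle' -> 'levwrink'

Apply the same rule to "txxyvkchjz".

The transformation: move the last 2 characters to the front (rotate right by 2).
"txxyvkchjz" → "jztxxyvkch".

jztxxyvkch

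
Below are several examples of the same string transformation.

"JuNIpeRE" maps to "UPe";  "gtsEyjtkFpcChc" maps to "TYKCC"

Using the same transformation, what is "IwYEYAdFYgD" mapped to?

Wyfd

What's happening: flip the case of every letter, then keep one character in every 3, starting at position 2 (positions 2nd, 5th, 8th, ...).
On "IwYEYAdFYgD": the first step gives "iWyeyaDfyGd", and the second then gives "Wyfd".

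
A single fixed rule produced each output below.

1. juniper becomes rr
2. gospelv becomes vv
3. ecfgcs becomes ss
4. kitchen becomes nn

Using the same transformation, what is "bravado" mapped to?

oo

What's happening: double every character, then keep only the last 2 characters.
For "bravado", step one produces "bbrraavvaaddoo"; step two turns that into "oo".
(Check on "juniper": → "jjuunniippeerr" → "rr" ✓)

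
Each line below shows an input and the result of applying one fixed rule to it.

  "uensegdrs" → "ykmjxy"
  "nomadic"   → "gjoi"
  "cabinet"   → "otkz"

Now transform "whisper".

yvkx

In each case the input is transformed by: delete the first 3 characters, then shift every letter 6 places forward in the alphabet (wrapping around).
Applying that to "whisper" gives "yvkx".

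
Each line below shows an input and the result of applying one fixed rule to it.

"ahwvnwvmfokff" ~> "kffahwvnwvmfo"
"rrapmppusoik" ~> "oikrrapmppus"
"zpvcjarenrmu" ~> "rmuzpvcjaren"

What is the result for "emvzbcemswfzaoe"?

aoeemvzbcemswfz

The transformation: move the last 3 characters to the front (rotate right by 3).
For "emvzbcemswfzaoe" the result is "aoeemvzbcemswfz".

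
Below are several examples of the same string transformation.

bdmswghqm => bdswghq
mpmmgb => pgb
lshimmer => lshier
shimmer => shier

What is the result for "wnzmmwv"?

wnzwv

The transformation: remove every "m".
"wnzmmwv" → "wnzwv".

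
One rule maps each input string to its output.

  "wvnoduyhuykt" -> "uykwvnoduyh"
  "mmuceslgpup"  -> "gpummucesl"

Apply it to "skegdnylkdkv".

The pattern: delete the last character, then move the last 3 characters to the front (rotate right by 3).
Working it through for "skegdnylkdkv": intermediate "skegdnylkdk", final "kdkskegdnyl".

kdkskegdnyl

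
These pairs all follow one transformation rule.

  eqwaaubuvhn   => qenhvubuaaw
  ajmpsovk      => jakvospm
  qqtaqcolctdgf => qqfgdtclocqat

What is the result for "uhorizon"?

hunoziro

The transformation: reverse the string, then move the last 2 characters to the front (rotate right by 2).
Working it through for "uhorizon": intermediate "nozirohu", final "hunoziro".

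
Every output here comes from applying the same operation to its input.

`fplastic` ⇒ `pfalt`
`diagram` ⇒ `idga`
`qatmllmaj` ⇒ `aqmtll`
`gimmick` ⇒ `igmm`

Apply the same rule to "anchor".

In each case the input is transformed by: swap each adjacent pair of characters (1↔2, 3↔4, ...), then delete the last 3 characters.
"anchor" → "nahcro" → "nah".

nah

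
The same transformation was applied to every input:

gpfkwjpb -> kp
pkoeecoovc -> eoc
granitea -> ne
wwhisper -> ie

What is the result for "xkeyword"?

yr

Looking at the pairs, the operation is to delete the first character, then keep one character in every 3, starting at position 3 (positions 3rd, 6th, 9th, ...).
"xkeyword" → "keyword" → "yr".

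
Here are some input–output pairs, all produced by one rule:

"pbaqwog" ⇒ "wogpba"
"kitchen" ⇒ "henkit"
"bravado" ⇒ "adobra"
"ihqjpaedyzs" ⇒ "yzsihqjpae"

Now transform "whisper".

Looking at the pairs, the operation is to move the last 3 characters to the front (rotate right by 3), then delete the last character.
On "whisper" that produces "perwhi".
(Check on "bravado": → "adobrav" → "adobra" ✓)

perwhi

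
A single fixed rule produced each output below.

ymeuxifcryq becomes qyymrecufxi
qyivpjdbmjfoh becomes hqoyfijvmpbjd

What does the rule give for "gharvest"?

Each output is the input with this applied: take characters alternately from the front and the back (1st, last, 2nd, 2nd-last, ...), then swap each adjacent pair of characters (1↔2, 3↔4, ...).
Working it through for "gharvest": intermediate "gthsaerv", final "tgsheavr".

tgsheavr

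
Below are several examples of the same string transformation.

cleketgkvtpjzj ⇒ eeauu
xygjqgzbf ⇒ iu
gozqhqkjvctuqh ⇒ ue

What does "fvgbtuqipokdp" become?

In each case the input is transformed by: shift every letter 11 places forward in the alphabet (wrapping around), then keep only the vowels.
Doing the same to "fvgbtuqipokdp": "eaoa".

eaoa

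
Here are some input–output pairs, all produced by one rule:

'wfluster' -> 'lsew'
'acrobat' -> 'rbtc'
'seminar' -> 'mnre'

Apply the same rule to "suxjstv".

The transformation: move the first 2 characters to the end (rotate left by 2), then keep every other character starting from the first (positions 1st, 3rd, 5th, ...).
Applying both steps to "suxjstv": "xjstvsu", then "xsvu".

xsvu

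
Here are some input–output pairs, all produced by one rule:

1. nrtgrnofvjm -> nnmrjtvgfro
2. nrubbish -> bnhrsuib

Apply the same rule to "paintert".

tptarien

The transformation: take characters alternately from the front and the back (1st, last, 2nd, 2nd-last, ...), then move the last character to the front.
Applying that to "paintert" gives "tptarien".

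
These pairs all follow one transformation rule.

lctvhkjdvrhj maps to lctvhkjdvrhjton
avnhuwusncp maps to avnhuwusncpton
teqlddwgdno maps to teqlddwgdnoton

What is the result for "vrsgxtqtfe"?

Rule — append "ton".
Applying that to "vrsgxtqtfe" gives "vrsgxtqtfeton".

vrsgxtqtfeton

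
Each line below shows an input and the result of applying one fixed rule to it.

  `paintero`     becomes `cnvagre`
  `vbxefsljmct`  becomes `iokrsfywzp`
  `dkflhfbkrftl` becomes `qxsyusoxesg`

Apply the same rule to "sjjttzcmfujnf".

fwwggmpzshwa

The rule is to delete the last character, then shift every letter 13 places forward in the alphabet (wrapping around) — i.e. ROT13.
On "sjjttzcmfujnf" that produces "fwwggmpzshwa".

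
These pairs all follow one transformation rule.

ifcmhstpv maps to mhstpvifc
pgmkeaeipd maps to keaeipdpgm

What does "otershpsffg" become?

Rule — move the first 3 characters to the end (rotate left by 3).
Doing the same to "otershpsffg": "rshpsffgote".

rshpsffgote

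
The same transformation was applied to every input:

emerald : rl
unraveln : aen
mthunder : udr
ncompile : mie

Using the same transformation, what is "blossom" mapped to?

so

In each case the input is transformed by: delete the first 2 characters, then keep every other character starting from the second (positions 2nd, 4th, 6th, ...).
Starting from "blossom": after the first operation, "ossom"; after the second, "so".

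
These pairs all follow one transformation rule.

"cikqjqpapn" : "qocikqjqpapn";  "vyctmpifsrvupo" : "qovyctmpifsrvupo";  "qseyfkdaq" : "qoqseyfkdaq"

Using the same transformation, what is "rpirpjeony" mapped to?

qorpirpjeony

The pattern: prepend "qo".
"rpirpjeony" → "qorpirpjeony".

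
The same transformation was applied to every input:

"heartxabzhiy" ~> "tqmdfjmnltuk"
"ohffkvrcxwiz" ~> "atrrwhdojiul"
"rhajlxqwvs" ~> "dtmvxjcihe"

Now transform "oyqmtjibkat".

Looking at the pairs, the operation is to shift every letter 12 places forward in the alphabet (wrapping around).
Doing the same to "oyqmtjibkat": "akcyfvunwmf".

akcyfvunwmf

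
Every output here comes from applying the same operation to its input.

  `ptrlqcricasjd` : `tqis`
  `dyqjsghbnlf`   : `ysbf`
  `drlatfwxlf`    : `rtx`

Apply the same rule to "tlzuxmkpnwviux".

lxpvx

What's happening: keep one character in every 3, starting at position 2 (positions 2nd, 5th, 8th, ...).
For "tlzuxmkpnwviux" the result is "lxpvx".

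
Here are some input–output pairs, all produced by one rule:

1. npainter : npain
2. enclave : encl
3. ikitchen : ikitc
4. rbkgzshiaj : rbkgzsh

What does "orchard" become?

Each output is the input with this applied: delete the last 3 characters.
For "orchard" the result is "orch".

orch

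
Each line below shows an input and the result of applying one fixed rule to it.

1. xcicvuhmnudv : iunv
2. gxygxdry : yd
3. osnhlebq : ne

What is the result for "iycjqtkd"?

The pattern: keep one character in every 3, starting at position 3 (positions 3rd, 6th, 9th, ...).
So "iycjqtkd" becomes "ct".

ct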